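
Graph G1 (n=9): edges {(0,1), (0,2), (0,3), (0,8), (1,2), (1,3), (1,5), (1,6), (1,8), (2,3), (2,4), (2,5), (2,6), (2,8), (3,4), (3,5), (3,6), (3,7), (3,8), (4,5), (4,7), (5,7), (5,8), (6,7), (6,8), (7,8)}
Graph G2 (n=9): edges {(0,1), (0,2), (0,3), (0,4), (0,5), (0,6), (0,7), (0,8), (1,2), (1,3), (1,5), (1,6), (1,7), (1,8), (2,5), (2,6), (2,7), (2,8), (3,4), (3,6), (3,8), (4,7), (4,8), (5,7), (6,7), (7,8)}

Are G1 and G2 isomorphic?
Yes, isomorphic

The graphs are isomorphic.
One valid mapping φ: V(G1) → V(G2): 0→5, 1→2, 2→7, 3→0, 4→4, 5→8, 6→6, 7→3, 8→1

Verify φ preserves adjacency — for each edge of G1, its image is an edge of G2:
  (0,1) → (φ(0),φ(1)) = (2,5) ∈ E(G2) ✓
  (0,2) → (φ(0),φ(2)) = (5,7) ∈ E(G2) ✓
  (0,3) → (φ(0),φ(3)) = (0,5) ∈ E(G2) ✓
  (0,8) → (φ(0),φ(8)) = (1,5) ∈ E(G2) ✓
  (1,2) → (φ(1),φ(2)) = (2,7) ∈ E(G2) ✓
  (1,3) → (φ(1),φ(3)) = (0,2) ∈ E(G2) ✓
  (1,5) → (φ(1),φ(5)) = (2,8) ∈ E(G2) ✓
  (1,6) → (φ(1),φ(6)) = (2,6) ∈ E(G2) ✓
  (1,8) → (φ(1),φ(8)) = (1,2) ∈ E(G2) ✓
  (2,3) → (φ(2),φ(3)) = (0,7) ∈ E(G2) ✓
  (2,4) → (φ(2),φ(4)) = (4,7) ∈ E(G2) ✓
  (2,5) → (φ(2),φ(5)) = (7,8) ∈ E(G2) ✓
  (2,6) → (φ(2),φ(6)) = (6,7) ∈ E(G2) ✓
  (2,8) → (φ(2),φ(8)) = (1,7) ∈ E(G2) ✓
  (3,4) → (φ(3),φ(4)) = (0,4) ∈ E(G2) ✓
  (3,5) → (φ(3),φ(5)) = (0,8) ∈ E(G2) ✓
  (3,6) → (φ(3),φ(6)) = (0,6) ∈ E(G2) ✓
  (3,7) → (φ(3),φ(7)) = (0,3) ∈ E(G2) ✓
  (3,8) → (φ(3),φ(8)) = (0,1) ∈ E(G2) ✓
  (4,5) → (φ(4),φ(5)) = (4,8) ∈ E(G2) ✓
  (4,7) → (φ(4),φ(7)) = (3,4) ∈ E(G2) ✓
  (5,7) → (φ(5),φ(7)) = (3,8) ∈ E(G2) ✓
  (5,8) → (φ(5),φ(8)) = (1,8) ∈ E(G2) ✓
  (6,7) → (φ(6),φ(7)) = (3,6) ∈ E(G2) ✓
  (6,8) → (φ(6),φ(8)) = (1,6) ∈ E(G2) ✓
  (7,8) → (φ(7),φ(8)) = (1,3) ∈ E(G2) ✓
All 26 edges of G1 map to edges of G2, and |E(G1)| = |E(G2)| = 26, so φ is a bijection on edges as well as vertices. Hence G1 ≅ G2.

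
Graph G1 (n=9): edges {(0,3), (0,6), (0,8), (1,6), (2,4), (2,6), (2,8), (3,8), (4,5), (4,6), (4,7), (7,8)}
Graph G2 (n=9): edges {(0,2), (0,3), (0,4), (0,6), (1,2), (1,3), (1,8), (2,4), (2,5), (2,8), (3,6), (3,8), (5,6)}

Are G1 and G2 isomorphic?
No, not isomorphic

The graphs are NOT isomorphic.

Degrees in G1: deg(0)=3, deg(1)=1, deg(2)=3, deg(3)=2, deg(4)=4, deg(5)=1, deg(6)=4, deg(7)=2, deg(8)=4.
Sorted degree sequence of G1: [4, 4, 4, 3, 3, 2, 2, 1, 1].
Degrees in G2: deg(0)=4, deg(1)=3, deg(2)=5, deg(3)=4, deg(4)=2, deg(5)=2, deg(6)=3, deg(7)=0, deg(8)=3.
Sorted degree sequence of G2: [5, 4, 4, 3, 3, 3, 2, 2, 0].
The (sorted) degree sequence is an isomorphism invariant, so since G1 and G2 have different degree sequences they cannot be isomorphic.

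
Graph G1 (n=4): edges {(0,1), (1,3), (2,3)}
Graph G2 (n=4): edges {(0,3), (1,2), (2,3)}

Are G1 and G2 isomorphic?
Yes, isomorphic

The graphs are isomorphic.
One valid mapping φ: V(G1) → V(G2): 0→0, 1→3, 2→1, 3→2

Verify φ preserves adjacency — for each edge of G1, its image is an edge of G2:
  (0,1) → (φ(0),φ(1)) = (0,3) ∈ E(G2) ✓
  (1,3) → (φ(1),φ(3)) = (2,3) ∈ E(G2) ✓
  (2,3) → (φ(2),φ(3)) = (1,2) ∈ E(G2) ✓
All 3 edges of G1 map to edges of G2, and |E(G1)| = |E(G2)| = 3, so φ is a bijection on edges as well as vertices. Hence G1 ≅ G2.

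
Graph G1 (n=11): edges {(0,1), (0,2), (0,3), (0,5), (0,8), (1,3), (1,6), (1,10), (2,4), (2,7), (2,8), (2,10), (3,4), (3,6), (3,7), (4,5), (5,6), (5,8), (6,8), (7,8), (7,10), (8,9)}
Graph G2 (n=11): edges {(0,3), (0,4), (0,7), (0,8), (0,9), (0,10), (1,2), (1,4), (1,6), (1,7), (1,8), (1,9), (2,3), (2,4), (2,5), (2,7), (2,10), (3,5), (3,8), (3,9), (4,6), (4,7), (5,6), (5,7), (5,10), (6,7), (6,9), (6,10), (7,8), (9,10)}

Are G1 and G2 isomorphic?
No, not isomorphic

The graphs are NOT isomorphic.

Degrees in G1: deg(0)=5, deg(1)=4, deg(2)=5, deg(3)=5, deg(4)=3, deg(5)=4, deg(6)=4, deg(7)=4, deg(8)=6, deg(9)=1, deg(10)=3.
Sorted degree sequence of G1: [6, 5, 5, 5, 4, 4, 4, 4, 3, 3, 1].
Degrees in G2: deg(0)=6, deg(1)=6, deg(2)=6, deg(3)=5, deg(4)=5, deg(5)=5, deg(6)=6, deg(7)=7, deg(8)=4, deg(9)=5, deg(10)=5.
Sorted degree sequence of G2: [7, 6, 6, 6, 6, 5, 5, 5, 5, 5, 4].
The (sorted) degree sequence is an isomorphism invariant, so since G1 and G2 have different degree sequences they cannot be isomorphic.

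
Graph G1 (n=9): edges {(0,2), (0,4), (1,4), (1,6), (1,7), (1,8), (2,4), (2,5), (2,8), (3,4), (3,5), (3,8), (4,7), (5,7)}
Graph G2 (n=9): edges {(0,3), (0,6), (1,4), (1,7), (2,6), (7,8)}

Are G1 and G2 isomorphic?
No, not isomorphic

The graphs are NOT isomorphic.

Connected components of G1: 1 component(s) with vertex sets [[0, 1, 2, 3, 4, 5, 6, 7, 8]], sizes [9].
Connected components of G2: 3 component(s) with vertex sets [[5], [0, 2, 3, 6], [1, 4, 7, 8]], sizes [1, 4, 4].
The number of connected components (and the multiset of component sizes) is an isomorphism invariant — an isomorphism maps each component of G1 bijectively onto a component of G2. Since G1 has 1 component(s) and G2 has 3, they cannot be isomorphic.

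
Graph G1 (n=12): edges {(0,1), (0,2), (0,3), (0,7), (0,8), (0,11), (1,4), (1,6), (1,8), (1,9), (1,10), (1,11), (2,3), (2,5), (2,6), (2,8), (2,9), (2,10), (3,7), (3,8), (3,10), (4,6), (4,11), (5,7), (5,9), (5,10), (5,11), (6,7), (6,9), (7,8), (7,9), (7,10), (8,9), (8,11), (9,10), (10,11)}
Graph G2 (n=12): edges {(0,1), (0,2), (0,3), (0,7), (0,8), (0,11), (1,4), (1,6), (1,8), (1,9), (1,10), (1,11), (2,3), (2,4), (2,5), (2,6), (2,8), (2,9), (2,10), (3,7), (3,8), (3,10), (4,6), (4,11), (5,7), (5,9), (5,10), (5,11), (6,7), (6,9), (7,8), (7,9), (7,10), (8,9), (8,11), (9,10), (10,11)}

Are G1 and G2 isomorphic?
No, not isomorphic

The graphs are NOT isomorphic.

Counting edges: G1 has 36 edge(s); G2 has 37 edge(s).
Edge count is an isomorphism invariant (a bijection on vertices induces a bijection on edges), so differing edge counts rule out isomorphism.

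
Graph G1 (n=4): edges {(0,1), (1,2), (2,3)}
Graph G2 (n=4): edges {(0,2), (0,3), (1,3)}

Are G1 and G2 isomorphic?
Yes, isomorphic

The graphs are isomorphic.
One valid mapping φ: V(G1) → V(G2): 0→1, 1→3, 2→0, 3→2

Verify φ preserves adjacency — for each edge of G1, its image is an edge of G2:
  (0,1) → (φ(0),φ(1)) = (1,3) ∈ E(G2) ✓
  (1,2) → (φ(1),φ(2)) = (0,3) ∈ E(G2) ✓
  (2,3) → (φ(2),φ(3)) = (0,2) ∈ E(G2) ✓
All 3 edges of G1 map to edges of G2, and |E(G1)| = |E(G2)| = 3, so φ is a bijection on edges as well as vertices. Hence G1 ≅ G2.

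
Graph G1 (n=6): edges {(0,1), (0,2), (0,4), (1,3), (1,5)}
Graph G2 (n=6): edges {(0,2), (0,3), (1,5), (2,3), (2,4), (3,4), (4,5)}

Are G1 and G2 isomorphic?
No, not isomorphic

The graphs are NOT isomorphic.

Degrees in G1: deg(0)=3, deg(1)=3, deg(2)=1, deg(3)=1, deg(4)=1, deg(5)=1.
Sorted degree sequence of G1: [3, 3, 1, 1, 1, 1].
Degrees in G2: deg(0)=2, deg(1)=1, deg(2)=3, deg(3)=3, deg(4)=3, deg(5)=2.
Sorted degree sequence of G2: [3, 3, 3, 2, 2, 1].
The (sorted) degree sequence is an isomorphism invariant, so since G1 and G2 have different degree sequences they cannot be isomorphic.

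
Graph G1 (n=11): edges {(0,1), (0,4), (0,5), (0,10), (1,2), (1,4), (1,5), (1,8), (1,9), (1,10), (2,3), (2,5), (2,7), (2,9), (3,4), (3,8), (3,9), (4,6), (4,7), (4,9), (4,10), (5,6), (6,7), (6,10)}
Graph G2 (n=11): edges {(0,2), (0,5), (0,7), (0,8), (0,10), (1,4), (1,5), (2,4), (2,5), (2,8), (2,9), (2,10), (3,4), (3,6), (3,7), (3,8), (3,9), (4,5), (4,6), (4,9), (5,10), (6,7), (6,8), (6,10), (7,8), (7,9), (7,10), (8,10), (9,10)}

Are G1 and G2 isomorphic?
No, not isomorphic

The graphs are NOT isomorphic.

Counting triangles (3-cliques): G1 has 12, G2 has 24.
Triangle count is an isomorphism invariant, so differing triangle counts rule out isomorphism.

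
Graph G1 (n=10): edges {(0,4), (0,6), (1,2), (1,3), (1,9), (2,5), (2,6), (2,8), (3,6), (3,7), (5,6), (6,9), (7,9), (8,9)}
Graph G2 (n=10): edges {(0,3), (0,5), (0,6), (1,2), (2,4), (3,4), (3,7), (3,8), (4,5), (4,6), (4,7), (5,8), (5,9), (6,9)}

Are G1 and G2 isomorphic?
Yes, isomorphic

The graphs are isomorphic.
One valid mapping φ: V(G1) → V(G2): 0→2, 1→0, 2→3, 3→6, 4→1, 5→7, 6→4, 7→9, 8→8, 9→5

Verify φ preserves adjacency — for each edge of G1, its image is an edge of G2:
  (0,4) → (φ(0),φ(4)) = (1,2) ∈ E(G2) ✓
  (0,6) → (φ(0),φ(6)) = (2,4) ∈ E(G2) ✓
  (1,2) → (φ(1),φ(2)) = (0,3) ∈ E(G2) ✓
  (1,3) → (φ(1),φ(3)) = (0,6) ∈ E(G2) ✓
  (1,9) → (φ(1),φ(9)) = (0,5) ∈ E(G2) ✓
  (2,5) → (φ(2),φ(5)) = (3,7) ∈ E(G2) ✓
  (2,6) → (φ(2),φ(6)) = (3,4) ∈ E(G2) ✓
  (2,8) → (φ(2),φ(8)) = (3,8) ∈ E(G2) ✓
  (3,6) → (φ(3),φ(6)) = (4,6) ∈ E(G2) ✓
  (3,7) → (φ(3),φ(7)) = (6,9) ∈ E(G2) ✓
  (5,6) → (φ(5),φ(6)) = (4,7) ∈ E(G2) ✓
  (6,9) → (φ(6),φ(9)) = (4,5) ∈ E(G2) ✓
  (7,9) → (φ(7),φ(9)) = (5,9) ∈ E(G2) ✓
  (8,9) → (φ(8),φ(9)) = (5,8) ∈ E(G2) ✓
All 14 edges of G1 map to edges of G2, and |E(G1)| = |E(G2)| = 14, so φ is a bijection on edges as well as vertices. Hence G1 ≅ G2.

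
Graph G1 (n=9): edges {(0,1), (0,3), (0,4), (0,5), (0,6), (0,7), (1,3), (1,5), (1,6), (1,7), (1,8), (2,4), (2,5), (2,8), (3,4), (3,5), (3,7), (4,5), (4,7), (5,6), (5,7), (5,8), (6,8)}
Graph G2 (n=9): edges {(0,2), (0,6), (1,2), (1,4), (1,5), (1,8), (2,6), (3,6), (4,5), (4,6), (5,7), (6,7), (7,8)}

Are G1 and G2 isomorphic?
No, not isomorphic

The graphs are NOT isomorphic.

Degrees in G1: deg(0)=6, deg(1)=6, deg(2)=3, deg(3)=5, deg(4)=5, deg(5)=8, deg(6)=4, deg(7)=5, deg(8)=4.
Sorted degree sequence of G1: [8, 6, 6, 5, 5, 5, 4, 4, 3].
Degrees in G2: deg(0)=2, deg(1)=4, deg(2)=3, deg(3)=1, deg(4)=3, deg(5)=3, deg(6)=5, deg(7)=3, deg(8)=2.
Sorted degree sequence of G2: [5, 4, 3, 3, 3, 3, 2, 2, 1].
The (sorted) degree sequence is an isomorphism invariant, so since G1 and G2 have different degree sequences they cannot be isomorphic.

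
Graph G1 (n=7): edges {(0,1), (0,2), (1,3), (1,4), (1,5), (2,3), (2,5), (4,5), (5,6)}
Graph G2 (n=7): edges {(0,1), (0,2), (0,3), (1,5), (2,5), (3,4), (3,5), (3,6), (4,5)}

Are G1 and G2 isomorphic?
Yes, isomorphic

The graphs are isomorphic.
One valid mapping φ: V(G1) → V(G2): 0→1, 1→5, 2→0, 3→2, 4→4, 5→3, 6→6

Verify φ preserves adjacency — for each edge of G1, its image is an edge of G2:
  (0,1) → (φ(0),φ(1)) = (1,5) ∈ E(G2) ✓
  (0,2) → (φ(0),φ(2)) = (0,1) ∈ E(G2) ✓
  (1,3) → (φ(1),φ(3)) = (2,5) ∈ E(G2) ✓
  (1,4) → (φ(1),φ(4)) = (4,5) ∈ E(G2) ✓
  (1,5) → (φ(1),φ(5)) = (3,5) ∈ E(G2) ✓
  (2,3) → (φ(2),φ(3)) = (0,2) ∈ E(G2) ✓
  (2,5) → (φ(2),φ(5)) = (0,3) ∈ E(G2) ✓
  (4,5) → (φ(4),φ(5)) = (3,4) ∈ E(G2) ✓
  (5,6) → (φ(5),φ(6)) = (3,6) ∈ E(G2) ✓
All 9 edges of G1 map to edges of G2, and |E(G1)| = |E(G2)| = 9, so φ is a bijection on edges as well as vertices. Hence G1 ≅ G2.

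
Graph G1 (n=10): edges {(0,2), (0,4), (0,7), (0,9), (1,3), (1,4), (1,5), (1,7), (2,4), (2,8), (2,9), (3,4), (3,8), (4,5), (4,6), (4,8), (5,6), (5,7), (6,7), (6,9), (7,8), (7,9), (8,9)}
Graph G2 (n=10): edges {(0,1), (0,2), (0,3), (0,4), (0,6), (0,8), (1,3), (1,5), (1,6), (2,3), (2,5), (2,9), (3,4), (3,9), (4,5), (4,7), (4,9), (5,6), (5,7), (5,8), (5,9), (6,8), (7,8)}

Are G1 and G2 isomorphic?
Yes, isomorphic

The graphs are isomorphic.
One valid mapping φ: V(G1) → V(G2): 0→2, 1→8, 2→9, 3→7, 4→5, 5→6, 6→1, 7→0, 8→4, 9→3

Verify φ preserves adjacency — for each edge of G1, its image is an edge of G2:
  (0,2) → (φ(0),φ(2)) = (2,9) ∈ E(G2) ✓
  (0,4) → (φ(0),φ(4)) = (2,5) ∈ E(G2) ✓
  (0,7) → (φ(0),φ(7)) = (0,2) ∈ E(G2) ✓
  (0,9) → (φ(0),φ(9)) = (2,3) ∈ E(G2) ✓
  (1,3) → (φ(1),φ(3)) = (7,8) ∈ E(G2) ✓
  (1,4) → (φ(1),φ(4)) = (5,8) ∈ E(G2) ✓
  (1,5) → (φ(1),φ(5)) = (6,8) ∈ E(G2) ✓
  (1,7) → (φ(1),φ(7)) = (0,8) ∈ E(G2) ✓
  (2,4) → (φ(2),φ(4)) = (5,9) ∈ E(G2) ✓
  (2,8) → (φ(2),φ(8)) = (4,9) ∈ E(G2) ✓
  (2,9) → (φ(2),φ(9)) = (3,9) ∈ E(G2) ✓
  (3,4) → (φ(3),φ(4)) = (5,7) ∈ E(G2) ✓
  (3,8) → (φ(3),φ(8)) = (4,7) ∈ E(G2) ✓
  (4,5) → (φ(4),φ(5)) = (5,6) ∈ E(G2) ✓
  (4,6) → (φ(4),φ(6)) = (1,5) ∈ E(G2) ✓
  (4,8) → (φ(4),φ(8)) = (4,5) ∈ E(G2) ✓
  (5,6) → (φ(5),φ(6)) = (1,6) ∈ E(G2) ✓
  (5,7) → (φ(5),φ(7)) = (0,6) ∈ E(G2) ✓
  (6,7) → (φ(6),φ(7)) = (0,1) ∈ E(G2) ✓
  (6,9) → (φ(6),φ(9)) = (1,3) ∈ E(G2) ✓
  (7,8) → (φ(7),φ(8)) = (0,4) ∈ E(G2) ✓
  (7,9) → (φ(7),φ(9)) = (0,3) ∈ E(G2) ✓
  (8,9) → (φ(8),φ(9)) = (3,4) ∈ E(G2) ✓
All 23 edges of G1 map to edges of G2, and |E(G1)| = |E(G2)| = 23, so φ is a bijection on edges as well as vertices. Hence G1 ≅ G2.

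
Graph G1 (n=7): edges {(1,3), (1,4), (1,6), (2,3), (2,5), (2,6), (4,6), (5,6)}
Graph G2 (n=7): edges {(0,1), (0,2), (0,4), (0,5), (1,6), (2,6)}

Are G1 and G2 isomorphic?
No, not isomorphic

The graphs are NOT isomorphic.

Counting triangles (3-cliques): G1 has 2, G2 has 0.
Triangle count is an isomorphism invariant, so differing triangle counts rule out isomorphism.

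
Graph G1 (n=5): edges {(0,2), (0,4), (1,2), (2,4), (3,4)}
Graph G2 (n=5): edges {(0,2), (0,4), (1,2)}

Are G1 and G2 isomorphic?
No, not isomorphic

The graphs are NOT isomorphic.

Counting edges: G1 has 5 edge(s); G2 has 3 edge(s).
Edge count is an isomorphism invariant (a bijection on vertices induces a bijection on edges), so differing edge counts rule out isomorphism.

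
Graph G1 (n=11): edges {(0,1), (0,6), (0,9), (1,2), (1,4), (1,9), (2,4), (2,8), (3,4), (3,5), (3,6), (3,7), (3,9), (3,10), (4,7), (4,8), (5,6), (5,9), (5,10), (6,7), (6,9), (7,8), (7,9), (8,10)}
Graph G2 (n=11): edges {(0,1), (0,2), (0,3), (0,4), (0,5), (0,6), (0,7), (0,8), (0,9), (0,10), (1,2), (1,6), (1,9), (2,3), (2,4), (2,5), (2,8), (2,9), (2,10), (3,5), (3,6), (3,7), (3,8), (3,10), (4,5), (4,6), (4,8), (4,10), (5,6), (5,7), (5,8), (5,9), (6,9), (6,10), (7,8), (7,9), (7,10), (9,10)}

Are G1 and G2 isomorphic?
No, not isomorphic

The graphs are NOT isomorphic.

Counting triangles (3-cliques): G1 has 14, G2 has 53.
Triangle count is an isomorphism invariant, so differing triangle counts rule out isomorphism.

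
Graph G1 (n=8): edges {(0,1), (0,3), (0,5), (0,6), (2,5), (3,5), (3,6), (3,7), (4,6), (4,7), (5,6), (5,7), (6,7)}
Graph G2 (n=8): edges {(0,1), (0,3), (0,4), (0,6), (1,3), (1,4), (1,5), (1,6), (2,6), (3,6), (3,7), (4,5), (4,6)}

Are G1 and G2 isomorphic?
Yes, isomorphic

The graphs are isomorphic.
One valid mapping φ: V(G1) → V(G2): 0→3, 1→7, 2→2, 3→0, 4→5, 5→6, 6→1, 7→4

Verify φ preserves adjacency — for each edge of G1, its image is an edge of G2:
  (0,1) → (φ(0),φ(1)) = (3,7) ∈ E(G2) ✓
  (0,3) → (φ(0),φ(3)) = (0,3) ∈ E(G2) ✓
  (0,5) → (φ(0),φ(5)) = (3,6) ∈ E(G2) ✓
  (0,6) → (φ(0),φ(6)) = (1,3) ∈ E(G2) ✓
  (2,5) → (φ(2),φ(5)) = (2,6) ∈ E(G2) ✓
  (3,5) → (φ(3),φ(5)) = (0,6) ∈ E(G2) ✓
  (3,6) → (φ(3),φ(6)) = (0,1) ∈ E(G2) ✓
  (3,7) → (φ(3),φ(7)) = (0,4) ∈ E(G2) ✓
  (4,6) → (φ(4),φ(6)) = (1,5) ∈ E(G2) ✓
  (4,7) → (φ(4),φ(7)) = (4,5) ∈ E(G2) ✓
  (5,6) → (φ(5),φ(6)) = (1,6) ∈ E(G2) ✓
  (5,7) → (φ(5),φ(7)) = (4,6) ∈ E(G2) ✓
  (6,7) → (φ(6),φ(7)) = (1,4) ∈ E(G2) ✓
All 13 edges of G1 map to edges of G2, and |E(G1)| = |E(G2)| = 13, so φ is a bijection on edges as well as vertices. Hence G1 ≅ G2.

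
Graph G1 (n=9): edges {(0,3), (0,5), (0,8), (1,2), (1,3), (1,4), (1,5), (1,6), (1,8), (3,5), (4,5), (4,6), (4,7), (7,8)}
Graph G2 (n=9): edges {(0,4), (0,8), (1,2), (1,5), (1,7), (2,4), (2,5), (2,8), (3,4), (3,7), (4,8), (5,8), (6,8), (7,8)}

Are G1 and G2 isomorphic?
Yes, isomorphic

The graphs are isomorphic.
One valid mapping φ: V(G1) → V(G2): 0→1, 1→8, 2→6, 3→5, 4→4, 5→2, 6→0, 7→3, 8→7

Verify φ preserves adjacency — for each edge of G1, its image is an edge of G2:
  (0,3) → (φ(0),φ(3)) = (1,5) ∈ E(G2) ✓
  (0,5) → (φ(0),φ(5)) = (1,2) ∈ E(G2) ✓
  (0,8) → (φ(0),φ(8)) = (1,7) ∈ E(G2) ✓
  (1,2) → (φ(1),φ(2)) = (6,8) ∈ E(G2) ✓
  (1,3) → (φ(1),φ(3)) = (5,8) ∈ E(G2) ✓
  (1,4) → (φ(1),φ(4)) = (4,8) ∈ E(G2) ✓
  (1,5) → (φ(1),φ(5)) = (2,8) ∈ E(G2) ✓
  (1,6) → (φ(1),φ(6)) = (0,8) ∈ E(G2) ✓
  (1,8) → (φ(1),φ(8)) = (7,8) ∈ E(G2) ✓
  (3,5) → (φ(3),φ(5)) = (2,5) ∈ E(G2) ✓
  (4,5) → (φ(4),φ(5)) = (2,4) ∈ E(G2) ✓
  (4,6) → (φ(4),φ(6)) = (0,4) ∈ E(G2) ✓
  (4,7) → (φ(4),φ(7)) = (3,4) ∈ E(G2) ✓
  (7,8) → (φ(7),φ(8)) = (3,7) ∈ E(G2) ✓
All 14 edges of G1 map to edges of G2, and |E(G1)| = |E(G2)| = 14, so φ is a bijection on edges as well as vertices. Hence G1 ≅ G2.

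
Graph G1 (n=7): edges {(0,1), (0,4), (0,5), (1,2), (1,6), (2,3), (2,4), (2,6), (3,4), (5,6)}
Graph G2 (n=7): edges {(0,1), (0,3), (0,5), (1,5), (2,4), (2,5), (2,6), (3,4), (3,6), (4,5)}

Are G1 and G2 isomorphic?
Yes, isomorphic

The graphs are isomorphic.
One valid mapping φ: V(G1) → V(G2): 0→3, 1→4, 2→5, 3→1, 4→0, 5→6, 6→2

Verify φ preserves adjacency — for each edge of G1, its image is an edge of G2:
  (0,1) → (φ(0),φ(1)) = (3,4) ∈ E(G2) ✓
  (0,4) → (φ(0),φ(4)) = (0,3) ∈ E(G2) ✓
  (0,5) → (φ(0),φ(5)) = (3,6) ∈ E(G2) ✓
  (1,2) → (φ(1),φ(2)) = (4,5) ∈ E(G2) ✓
  (1,6) → (φ(1),φ(6)) = (2,4) ∈ E(G2) ✓
  (2,3) → (φ(2),φ(3)) = (1,5) ∈ E(G2) ✓
  (2,4) → (φ(2),φ(4)) = (0,5) ∈ E(G2) ✓
  (2,6) → (φ(2),φ(6)) = (2,5) ∈ E(G2) ✓
  (3,4) → (φ(3),φ(4)) = (0,1) ∈ E(G2) ✓
  (5,6) → (φ(5),φ(6)) = (2,6) ∈ E(G2) ✓
All 10 edges of G1 map to edges of G2, and |E(G1)| = |E(G2)| = 10, so φ is a bijection on edges as well as vertices. Hence G1 ≅ G2.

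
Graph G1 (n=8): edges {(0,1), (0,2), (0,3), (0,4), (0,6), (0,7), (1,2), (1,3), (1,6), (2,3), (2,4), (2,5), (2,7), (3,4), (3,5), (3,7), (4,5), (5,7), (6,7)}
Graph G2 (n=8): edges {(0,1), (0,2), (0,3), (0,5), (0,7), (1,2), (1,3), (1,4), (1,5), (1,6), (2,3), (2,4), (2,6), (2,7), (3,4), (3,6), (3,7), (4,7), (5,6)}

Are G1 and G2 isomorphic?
Yes, isomorphic

The graphs are isomorphic.
One valid mapping φ: V(G1) → V(G2): 0→1, 1→6, 2→2, 3→3, 4→4, 5→7, 6→5, 7→0

Verify φ preserves adjacency — for each edge of G1, its image is an edge of G2:
  (0,1) → (φ(0),φ(1)) = (1,6) ∈ E(G2) ✓
  (0,2) → (φ(0),φ(2)) = (1,2) ∈ E(G2) ✓
  (0,3) → (φ(0),φ(3)) = (1,3) ∈ E(G2) ✓
  (0,4) → (φ(0),φ(4)) = (1,4) ∈ E(G2) ✓
  (0,6) → (φ(0),φ(6)) = (1,5) ∈ E(G2) ✓
  (0,7) → (φ(0),φ(7)) = (0,1) ∈ E(G2) ✓
  (1,2) → (φ(1),φ(2)) = (2,6) ∈ E(G2) ✓
  (1,3) → (φ(1),φ(3)) = (3,6) ∈ E(G2) ✓
  (1,6) → (φ(1),φ(6)) = (5,6) ∈ E(G2) ✓
  (2,3) → (φ(2),φ(3)) = (2,3) ∈ E(G2) ✓
  (2,4) → (φ(2),φ(4)) = (2,4) ∈ E(G2) ✓
  (2,5) → (φ(2),φ(5)) = (2,7) ∈ E(G2) ✓
  (2,7) → (φ(2),φ(7)) = (0,2) ∈ E(G2) ✓
  (3,4) → (φ(3),φ(4)) = (3,4) ∈ E(G2) ✓
  (3,5) → (φ(3),φ(5)) = (3,7) ∈ E(G2) ✓
  (3,7) → (φ(3),φ(7)) = (0,3) ∈ E(G2) ✓
  (4,5) → (φ(4),φ(5)) = (4,7) ∈ E(G2) ✓
  (5,7) → (φ(5),φ(7)) = (0,7) ∈ E(G2) ✓
  (6,7) → (φ(6),φ(7)) = (0,5) ∈ E(G2) ✓
All 19 edges of G1 map to edges of G2, and |E(G1)| = |E(G2)| = 19, so φ is a bijection on edges as well as vertices. Hence G1 ≅ G2.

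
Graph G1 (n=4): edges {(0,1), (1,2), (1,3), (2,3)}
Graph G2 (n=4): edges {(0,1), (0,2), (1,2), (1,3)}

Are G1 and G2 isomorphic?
Yes, isomorphic

The graphs are isomorphic.
One valid mapping φ: V(G1) → V(G2): 0→3, 1→1, 2→2, 3→0

Verify φ preserves adjacency — for each edge of G1, its image is an edge of G2:
  (0,1) → (φ(0),φ(1)) = (1,3) ∈ E(G2) ✓
  (1,2) → (φ(1),φ(2)) = (1,2) ∈ E(G2) ✓
  (1,3) → (φ(1),φ(3)) = (0,1) ∈ E(G2) ✓
  (2,3) → (φ(2),φ(3)) = (0,2) ∈ E(G2) ✓
All 4 edges of G1 map to edges of G2, and |E(G1)| = |E(G2)| = 4, so φ is a bijection on edges as well as vertices. Hence G1 ≅ G2.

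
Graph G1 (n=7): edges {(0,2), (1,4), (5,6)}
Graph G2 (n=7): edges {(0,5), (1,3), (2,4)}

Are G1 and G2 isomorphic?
Yes, isomorphic

The graphs are isomorphic.
One valid mapping φ: V(G1) → V(G2): 0→3, 1→0, 2→1, 3→6, 4→5, 5→4, 6→2

Verify φ preserves adjacency — for each edge of G1, its image is an edge of G2:
  (0,2) → (φ(0),φ(2)) = (1,3) ∈ E(G2) ✓
  (1,4) → (φ(1),φ(4)) = (0,5) ∈ E(G2) ✓
  (5,6) → (φ(5),φ(6)) = (2,4) ∈ E(G2) ✓
All 3 edges of G1 map to edges of G2, and |E(G1)| = |E(G2)| = 3, so φ is a bijection on edges as well as vertices. Hence G1 ≅ G2.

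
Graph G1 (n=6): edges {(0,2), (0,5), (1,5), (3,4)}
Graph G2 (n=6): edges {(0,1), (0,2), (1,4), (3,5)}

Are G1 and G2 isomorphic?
Yes, isomorphic

The graphs are isomorphic.
One valid mapping φ: V(G1) → V(G2): 0→0, 1→4, 2→2, 3→5, 4→3, 5→1

Verify φ preserves adjacency — for each edge of G1, its image is an edge of G2:
  (0,2) → (φ(0),φ(2)) = (0,2) ∈ E(G2) ✓
  (0,5) → (φ(0),φ(5)) = (0,1) ∈ E(G2) ✓
  (1,5) → (φ(1),φ(5)) = (1,4) ∈ E(G2) ✓
  (3,4) → (φ(3),φ(4)) = (3,5) ∈ E(G2) ✓
All 4 edges of G1 map to edges of G2, and |E(G1)| = |E(G2)| = 4, so φ is a bijection on edges as well as vertices. Hence G1 ≅ G2.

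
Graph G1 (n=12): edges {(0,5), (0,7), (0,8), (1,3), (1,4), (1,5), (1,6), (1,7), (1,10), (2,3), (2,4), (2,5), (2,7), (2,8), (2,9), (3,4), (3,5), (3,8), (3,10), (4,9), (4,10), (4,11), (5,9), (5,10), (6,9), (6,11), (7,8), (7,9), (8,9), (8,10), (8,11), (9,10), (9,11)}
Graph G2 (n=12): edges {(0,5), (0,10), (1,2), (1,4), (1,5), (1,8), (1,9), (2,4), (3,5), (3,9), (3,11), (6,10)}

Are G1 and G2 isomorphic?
No, not isomorphic

The graphs are NOT isomorphic.

Connected components of G1: 1 component(s) with vertex sets [[0, 1, 2, 3, 4, 5, 6, 7, 8, 9, 10, 11]], sizes [12].
Connected components of G2: 2 component(s) with vertex sets [[7], [0, 1, 2, 3, 4, 5, 6, 8, 9, 10, 11]], sizes [1, 11].
The number of connected components (and the multiset of component sizes) is an isomorphism invariant — an isomorphism maps each component of G1 bijectively onto a component of G2. Since G1 has 1 component(s) and G2 has 2, they cannot be isomorphic.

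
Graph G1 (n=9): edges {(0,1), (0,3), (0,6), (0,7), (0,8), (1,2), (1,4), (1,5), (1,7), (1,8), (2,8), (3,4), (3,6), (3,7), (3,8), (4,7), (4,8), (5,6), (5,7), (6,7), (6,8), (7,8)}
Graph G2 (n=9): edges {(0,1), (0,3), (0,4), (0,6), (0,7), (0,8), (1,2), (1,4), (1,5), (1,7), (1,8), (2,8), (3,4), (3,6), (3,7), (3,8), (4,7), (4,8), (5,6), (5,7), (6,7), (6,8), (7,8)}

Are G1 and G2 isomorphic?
No, not isomorphic

The graphs are NOT isomorphic.

Counting edges: G1 has 22 edge(s); G2 has 23 edge(s).
Edge count is an isomorphism invariant (a bijection on vertices induces a bijection on edges), so differing edge counts rule out isomorphism.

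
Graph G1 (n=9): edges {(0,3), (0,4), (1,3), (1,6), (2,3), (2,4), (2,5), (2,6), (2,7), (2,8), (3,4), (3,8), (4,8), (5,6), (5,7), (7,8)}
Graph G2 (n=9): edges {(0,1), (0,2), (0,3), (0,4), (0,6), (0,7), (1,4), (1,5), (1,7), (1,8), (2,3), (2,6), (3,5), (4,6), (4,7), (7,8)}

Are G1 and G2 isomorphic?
Yes, isomorphic

The graphs are isomorphic.
One valid mapping φ: V(G1) → V(G2): 0→8, 1→5, 2→0, 3→1, 4→7, 5→2, 6→3, 7→6, 8→4

Verify φ preserves adjacency — for each edge of G1, its image is an edge of G2:
  (0,3) → (φ(0),φ(3)) = (1,8) ∈ E(G2) ✓
  (0,4) → (φ(0),φ(4)) = (7,8) ∈ E(G2) ✓
  (1,3) → (φ(1),φ(3)) = (1,5) ∈ E(G2) ✓
  (1,6) → (φ(1),φ(6)) = (3,5) ∈ E(G2) ✓
  (2,3) → (φ(2),φ(3)) = (0,1) ∈ E(G2) ✓
  (2,4) → (φ(2),φ(4)) = (0,7) ∈ E(G2) ✓
  (2,5) → (φ(2),φ(5)) = (0,2) ∈ E(G2) ✓
  (2,6) → (φ(2),φ(6)) = (0,3) ∈ E(G2) ✓
  (2,7) → (φ(2),φ(7)) = (0,6) ∈ E(G2) ✓
  (2,8) → (φ(2),φ(8)) = (0,4) ∈ E(G2) ✓
  (3,4) → (φ(3),φ(4)) = (1,7) ∈ E(G2) ✓
  (3,8) → (φ(3),φ(8)) = (1,4) ∈ E(G2) ✓
  (4,8) → (φ(4),φ(8)) = (4,7) ∈ E(G2) ✓
  (5,6) → (φ(5),φ(6)) = (2,3) ∈ E(G2) ✓
  (5,7) → (φ(5),φ(7)) = (2,6) ∈ E(G2) ✓
  (7,8) → (φ(7),φ(8)) = (4,6) ∈ E(G2) ✓
All 16 edges of G1 map to edges of G2, and |E(G1)| = |E(G2)| = 16, so φ is a bijection on edges as well as vertices. Hence G1 ≅ G2.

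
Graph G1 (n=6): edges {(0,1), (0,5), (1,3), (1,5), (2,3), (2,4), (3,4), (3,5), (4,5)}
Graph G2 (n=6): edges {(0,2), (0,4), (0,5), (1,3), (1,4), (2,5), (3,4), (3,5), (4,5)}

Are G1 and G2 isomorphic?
Yes, isomorphic

The graphs are isomorphic.
One valid mapping φ: V(G1) → V(G2): 0→1, 1→3, 2→2, 3→5, 4→0, 5→4

Verify φ preserves adjacency — for each edge of G1, its image is an edge of G2:
  (0,1) → (φ(0),φ(1)) = (1,3) ∈ E(G2) ✓
  (0,5) → (φ(0),φ(5)) = (1,4) ∈ E(G2) ✓
  (1,3) → (φ(1),φ(3)) = (3,5) ∈ E(G2) ✓
  (1,5) → (φ(1),φ(5)) = (3,4) ∈ E(G2) ✓
  (2,3) → (φ(2),φ(3)) = (2,5) ∈ E(G2) ✓
  (2,4) → (φ(2),φ(4)) = (0,2) ∈ E(G2) ✓
  (3,4) → (φ(3),φ(4)) = (0,5) ∈ E(G2) ✓
  (3,5) → (φ(3),φ(5)) = (4,5) ∈ E(G2) ✓
  (4,5) → (φ(4),φ(5)) = (0,4) ∈ E(G2) ✓
All 9 edges of G1 map to edges of G2, and |E(G1)| = |E(G2)| = 9, so φ is a bijection on edges as well as vertices. Hence G1 ≅ G2.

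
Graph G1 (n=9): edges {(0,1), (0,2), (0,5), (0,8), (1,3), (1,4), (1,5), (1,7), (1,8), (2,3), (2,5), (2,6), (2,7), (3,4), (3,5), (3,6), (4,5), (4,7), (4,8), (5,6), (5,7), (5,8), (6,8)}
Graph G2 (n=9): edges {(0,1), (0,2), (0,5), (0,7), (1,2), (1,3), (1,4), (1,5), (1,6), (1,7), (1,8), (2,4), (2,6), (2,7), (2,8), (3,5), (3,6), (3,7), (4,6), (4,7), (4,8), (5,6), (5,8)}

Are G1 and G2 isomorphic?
Yes, isomorphic

The graphs are isomorphic.
One valid mapping φ: V(G1) → V(G2): 0→0, 1→2, 2→5, 3→6, 4→4, 5→1, 6→3, 7→8, 8→7

Verify φ preserves adjacency — for each edge of G1, its image is an edge of G2:
  (0,1) → (φ(0),φ(1)) = (0,2) ∈ E(G2) ✓
  (0,2) → (φ(0),φ(2)) = (0,5) ∈ E(G2) ✓
  (0,5) → (φ(0),φ(5)) = (0,1) ∈ E(G2) ✓
  (0,8) → (φ(0),φ(8)) = (0,7) ∈ E(G2) ✓
  (1,3) → (φ(1),φ(3)) = (2,6) ∈ E(G2) ✓
  (1,4) → (φ(1),φ(4)) = (2,4) ∈ E(G2) ✓
  (1,5) → (φ(1),φ(5)) = (1,2) ∈ E(G2) ✓
  (1,7) → (φ(1),φ(7)) = (2,8) ∈ E(G2) ✓
  (1,8) → (φ(1),φ(8)) = (2,7) ∈ E(G2) ✓
  (2,3) → (φ(2),φ(3)) = (5,6) ∈ E(G2) ✓
  (2,5) → (φ(2),φ(5)) = (1,5) ∈ E(G2) ✓
  (2,6) → (φ(2),φ(6)) = (3,5) ∈ E(G2) ✓
  (2,7) → (φ(2),φ(7)) = (5,8) ∈ E(G2) ✓
  (3,4) → (φ(3),φ(4)) = (4,6) ∈ E(G2) ✓
  (3,5) → (φ(3),φ(5)) = (1,6) ∈ E(G2) ✓
  (3,6) → (φ(3),φ(6)) = (3,6) ∈ E(G2) ✓
  (4,5) → (φ(4),φ(5)) = (1,4) ∈ E(G2) ✓
  (4,7) → (φ(4),φ(7)) = (4,8) ∈ E(G2) ✓
  (4,8) → (φ(4),φ(8)) = (4,7) ∈ E(G2) ✓
  (5,6) → (φ(5),φ(6)) = (1,3) ∈ E(G2) ✓
  (5,7) → (φ(5),φ(7)) = (1,8) ∈ E(G2) ✓
  (5,8) → (φ(5),φ(8)) = (1,7) ∈ E(G2) ✓
  (6,8) → (φ(6),φ(8)) = (3,7) ∈ E(G2) ✓
All 23 edges of G1 map to edges of G2, and |E(G1)| = |E(G2)| = 23, so φ is a bijection on edges as well as vertices. Hence G1 ≅ G2.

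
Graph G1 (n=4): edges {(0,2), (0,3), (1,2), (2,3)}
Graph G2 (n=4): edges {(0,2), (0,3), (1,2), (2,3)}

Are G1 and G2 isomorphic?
Yes, isomorphic

The graphs are isomorphic.
One valid mapping φ: V(G1) → V(G2): 0→3, 1→1, 2→2, 3→0

Verify φ preserves adjacency — for each edge of G1, its image is an edge of G2:
  (0,2) → (φ(0),φ(2)) = (2,3) ∈ E(G2) ✓
  (0,3) → (φ(0),φ(3)) = (0,3) ∈ E(G2) ✓
  (1,2) → (φ(1),φ(2)) = (1,2) ∈ E(G2) ✓
  (2,3) → (φ(2),φ(3)) = (0,2) ∈ E(G2) ✓
All 4 edges of G1 map to edges of G2, and |E(G1)| = |E(G2)| = 4, so φ is a bijection on edges as well as vertices. Hence G1 ≅ G2.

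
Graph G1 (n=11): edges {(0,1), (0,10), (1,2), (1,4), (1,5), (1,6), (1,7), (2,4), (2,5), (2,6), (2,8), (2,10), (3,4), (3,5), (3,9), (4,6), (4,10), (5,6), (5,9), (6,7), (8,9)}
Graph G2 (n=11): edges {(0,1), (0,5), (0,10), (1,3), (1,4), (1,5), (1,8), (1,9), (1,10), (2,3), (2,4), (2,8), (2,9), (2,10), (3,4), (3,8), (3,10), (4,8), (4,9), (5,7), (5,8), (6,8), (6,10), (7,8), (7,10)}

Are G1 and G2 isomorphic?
No, not isomorphic

The graphs are NOT isomorphic.

Counting triangles (3-cliques): G1 has 10, G2 has 15.
Triangle count is an isomorphism invariant, so differing triangle counts rule out isomorphism.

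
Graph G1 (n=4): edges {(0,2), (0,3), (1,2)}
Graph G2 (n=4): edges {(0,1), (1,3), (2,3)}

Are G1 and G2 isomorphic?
Yes, isomorphic

The graphs are isomorphic.
One valid mapping φ: V(G1) → V(G2): 0→3, 1→0, 2→1, 3→2

Verify φ preserves adjacency — for each edge of G1, its image is an edge of G2:
  (0,2) → (φ(0),φ(2)) = (1,3) ∈ E(G2) ✓
  (0,3) → (φ(0),φ(3)) = (2,3) ∈ E(G2) ✓
  (1,2) → (φ(1),φ(2)) = (0,1) ∈ E(G2) ✓
All 3 edges of G1 map to edges of G2, and |E(G1)| = |E(G2)| = 3, so φ is a bijection on edges as well as vertices. Hence G1 ≅ G2.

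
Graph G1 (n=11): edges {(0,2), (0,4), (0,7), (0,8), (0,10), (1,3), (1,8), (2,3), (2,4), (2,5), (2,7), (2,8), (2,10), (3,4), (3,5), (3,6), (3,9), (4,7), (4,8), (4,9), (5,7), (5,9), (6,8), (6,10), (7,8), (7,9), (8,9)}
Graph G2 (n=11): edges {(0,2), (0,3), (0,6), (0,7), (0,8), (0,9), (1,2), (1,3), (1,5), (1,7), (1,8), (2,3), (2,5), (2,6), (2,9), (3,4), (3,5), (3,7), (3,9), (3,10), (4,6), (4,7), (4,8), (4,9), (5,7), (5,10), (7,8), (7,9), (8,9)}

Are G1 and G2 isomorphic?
No, not isomorphic

The graphs are NOT isomorphic.

Counting triangles (3-cliques): G1 has 20, G2 has 25.
Triangle count is an isomorphism invariant, so differing triangle counts rule out isomorphism.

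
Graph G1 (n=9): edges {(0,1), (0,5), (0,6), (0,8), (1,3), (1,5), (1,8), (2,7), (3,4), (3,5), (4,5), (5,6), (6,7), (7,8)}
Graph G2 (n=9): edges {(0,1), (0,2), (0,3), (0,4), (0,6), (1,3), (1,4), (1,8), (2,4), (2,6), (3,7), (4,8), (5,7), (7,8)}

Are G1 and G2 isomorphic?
Yes, isomorphic

The graphs are isomorphic.
One valid mapping φ: V(G1) → V(G2): 0→1, 1→4, 2→5, 3→2, 4→6, 5→0, 6→3, 7→7, 8→8

Verify φ preserves adjacency — for each edge of G1, its image is an edge of G2:
  (0,1) → (φ(0),φ(1)) = (1,4) ∈ E(G2) ✓
  (0,5) → (φ(0),φ(5)) = (0,1) ∈ E(G2) ✓
  (0,6) → (φ(0),φ(6)) = (1,3) ∈ E(G2) ✓
  (0,8) → (φ(0),φ(8)) = (1,8) ∈ E(G2) ✓
  (1,3) → (φ(1),φ(3)) = (2,4) ∈ E(G2) ✓
  (1,5) → (φ(1),φ(5)) = (0,4) ∈ E(G2) ✓
  (1,8) → (φ(1),φ(8)) = (4,8) ∈ E(G2) ✓
  (2,7) → (φ(2),φ(7)) = (5,7) ∈ E(G2) ✓
  (3,4) → (φ(3),φ(4)) = (2,6) ∈ E(G2) ✓
  (3,5) → (φ(3),φ(5)) = (0,2) ∈ E(G2) ✓
  (4,5) → (φ(4),φ(5)) = (0,6) ∈ E(G2) ✓
  (5,6) → (φ(5),φ(6)) = (0,3) ∈ E(G2) ✓
  (6,7) → (φ(6),φ(7)) = (3,7) ∈ E(G2) ✓
  (7,8) → (φ(7),φ(8)) = (7,8) ∈ E(G2) ✓
All 14 edges of G1 map to edges of G2, and |E(G1)| = |E(G2)| = 14, so φ is a bijection on edges as well as vertices. Hence G1 ≅ G2.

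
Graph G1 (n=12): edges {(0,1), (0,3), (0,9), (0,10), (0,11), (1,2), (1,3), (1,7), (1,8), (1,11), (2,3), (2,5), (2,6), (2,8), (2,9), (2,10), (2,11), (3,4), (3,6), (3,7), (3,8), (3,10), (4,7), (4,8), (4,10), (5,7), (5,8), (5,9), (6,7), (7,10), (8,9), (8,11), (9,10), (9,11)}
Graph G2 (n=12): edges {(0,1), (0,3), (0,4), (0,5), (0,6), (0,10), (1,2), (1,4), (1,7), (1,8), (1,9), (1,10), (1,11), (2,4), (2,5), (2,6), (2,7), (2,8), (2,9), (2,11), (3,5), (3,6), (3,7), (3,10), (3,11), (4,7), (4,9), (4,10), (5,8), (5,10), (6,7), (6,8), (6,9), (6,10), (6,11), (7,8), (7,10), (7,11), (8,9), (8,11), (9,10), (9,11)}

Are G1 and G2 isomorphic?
No, not isomorphic

The graphs are NOT isomorphic.

Counting triangles (3-cliques): G1 has 28, G2 has 52.
Triangle count is an isomorphism invariant, so differing triangle counts rule out isomorphism.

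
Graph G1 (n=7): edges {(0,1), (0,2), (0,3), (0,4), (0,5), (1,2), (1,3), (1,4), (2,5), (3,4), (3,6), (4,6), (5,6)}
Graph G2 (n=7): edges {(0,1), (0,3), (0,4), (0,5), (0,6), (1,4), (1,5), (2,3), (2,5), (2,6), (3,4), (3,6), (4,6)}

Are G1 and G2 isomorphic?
Yes, isomorphic

The graphs are isomorphic.
One valid mapping φ: V(G1) → V(G2): 0→0, 1→4, 2→1, 3→3, 4→6, 5→5, 6→2

Verify φ preserves adjacency — for each edge of G1, its image is an edge of G2:
  (0,1) → (φ(0),φ(1)) = (0,4) ∈ E(G2) ✓
  (0,2) → (φ(0),φ(2)) = (0,1) ∈ E(G2) ✓
  (0,3) → (φ(0),φ(3)) = (0,3) ∈ E(G2) ✓
  (0,4) → (φ(0),φ(4)) = (0,6) ∈ E(G2) ✓
  (0,5) → (φ(0),φ(5)) = (0,5) ∈ E(G2) ✓
  (1,2) → (φ(1),φ(2)) = (1,4) ∈ E(G2) ✓
  (1,3) → (φ(1),φ(3)) = (3,4) ∈ E(G2) ✓
  (1,4) → (φ(1),φ(4)) = (4,6) ∈ E(G2) ✓
  (2,5) → (φ(2),φ(5)) = (1,5) ∈ E(G2) ✓
  (3,4) → (φ(3),φ(4)) = (3,6) ∈ E(G2) ✓
  (3,6) → (φ(3),φ(6)) = (2,3) ∈ E(G2) ✓
  (4,6) → (φ(4),φ(6)) = (2,6) ∈ E(G2) ✓
  (5,6) → (φ(5),φ(6)) = (2,5) ∈ E(G2) ✓
All 13 edges of G1 map to edges of G2, and |E(G1)| = |E(G2)| = 13, so φ is a bijection on edges as well as vertices. Hence G1 ≅ G2.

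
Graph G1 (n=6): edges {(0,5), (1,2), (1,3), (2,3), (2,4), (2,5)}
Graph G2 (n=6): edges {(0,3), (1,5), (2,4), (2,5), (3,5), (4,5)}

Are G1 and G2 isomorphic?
Yes, isomorphic

The graphs are isomorphic.
One valid mapping φ: V(G1) → V(G2): 0→0, 1→4, 2→5, 3→2, 4→1, 5→3

Verify φ preserves adjacency — for each edge of G1, its image is an edge of G2:
  (0,5) → (φ(0),φ(5)) = (0,3) ∈ E(G2) ✓
  (1,2) → (φ(1),φ(2)) = (4,5) ∈ E(G2) ✓
  (1,3) → (φ(1),φ(3)) = (2,4) ∈ E(G2) ✓
  (2,3) → (φ(2),φ(3)) = (2,5) ∈ E(G2) ✓
  (2,4) → (φ(2),φ(4)) = (1,5) ∈ E(G2) ✓
  (2,5) → (φ(2),φ(5)) = (3,5) ∈ E(G2) ✓
All 6 edges of G1 map to edges of G2, and |E(G1)| = |E(G2)| = 6, so φ is a bijection on edges as well as vertices. Hence G1 ≅ G2.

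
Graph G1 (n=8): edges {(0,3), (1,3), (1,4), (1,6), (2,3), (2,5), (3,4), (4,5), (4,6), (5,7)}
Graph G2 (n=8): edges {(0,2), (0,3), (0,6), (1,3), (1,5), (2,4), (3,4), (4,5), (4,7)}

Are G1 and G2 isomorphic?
No, not isomorphic

The graphs are NOT isomorphic.

Degrees in G1: deg(0)=1, deg(1)=3, deg(2)=2, deg(3)=4, deg(4)=4, deg(5)=3, deg(6)=2, deg(7)=1.
Sorted degree sequence of G1: [4, 4, 3, 3, 2, 2, 1, 1].
Degrees in G2: deg(0)=3, deg(1)=2, deg(2)=2, deg(3)=3, deg(4)=4, deg(5)=2, deg(6)=1, deg(7)=1.
Sorted degree sequence of G2: [4, 3, 3, 2, 2, 2, 1, 1].
The (sorted) degree sequence is an isomorphism invariant, so since G1 and G2 have different degree sequences they cannot be isomorphic.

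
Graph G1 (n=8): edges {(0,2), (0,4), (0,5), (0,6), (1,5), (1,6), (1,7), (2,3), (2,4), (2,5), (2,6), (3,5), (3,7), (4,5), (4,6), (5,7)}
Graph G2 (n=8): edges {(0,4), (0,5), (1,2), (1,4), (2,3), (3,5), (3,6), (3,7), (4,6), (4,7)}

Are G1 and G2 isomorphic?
No, not isomorphic

The graphs are NOT isomorphic.

Counting triangles (3-cliques): G1 has 10, G2 has 0.
Triangle count is an isomorphism invariant, so differing triangle counts rule out isomorphism.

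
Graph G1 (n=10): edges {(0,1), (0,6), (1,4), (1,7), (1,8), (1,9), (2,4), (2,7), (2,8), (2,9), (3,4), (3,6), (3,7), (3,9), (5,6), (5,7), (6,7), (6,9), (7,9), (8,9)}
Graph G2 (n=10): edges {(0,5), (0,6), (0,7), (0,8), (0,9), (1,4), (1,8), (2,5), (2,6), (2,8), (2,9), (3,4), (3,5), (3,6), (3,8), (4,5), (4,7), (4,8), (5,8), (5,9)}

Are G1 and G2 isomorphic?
Yes, isomorphic

The graphs are isomorphic.
One valid mapping φ: V(G1) → V(G2): 0→7, 1→0, 2→2, 3→3, 4→6, 5→1, 6→4, 7→8, 8→9, 9→5

Verify φ preserves adjacency — for each edge of G1, its image is an edge of G2:
  (0,1) → (φ(0),φ(1)) = (0,7) ∈ E(G2) ✓
  (0,6) → (φ(0),φ(6)) = (4,7) ∈ E(G2) ✓
  (1,4) → (φ(1),φ(4)) = (0,6) ∈ E(G2) ✓
  (1,7) → (φ(1),φ(7)) = (0,8) ∈ E(G2) ✓
  (1,8) → (φ(1),φ(8)) = (0,9) ∈ E(G2) ✓
  (1,9) → (φ(1),φ(9)) = (0,5) ∈ E(G2) ✓
  (2,4) → (φ(2),φ(4)) = (2,6) ∈ E(G2) ✓
  (2,7) → (φ(2),φ(7)) = (2,8) ∈ E(G2) ✓
  (2,8) → (φ(2),φ(8)) = (2,9) ∈ E(G2) ✓
  (2,9) → (φ(2),φ(9)) = (2,5) ∈ E(G2) ✓
  (3,4) → (φ(3),φ(4)) = (3,6) ∈ E(G2) ✓
  (3,6) → (φ(3),φ(6)) = (3,4) ∈ E(G2) ✓
  (3,7) → (φ(3),φ(7)) = (3,8) ∈ E(G2) ✓
  (3,9) → (φ(3),φ(9)) = (3,5) ∈ E(G2) ✓
  (5,6) → (φ(5),φ(6)) = (1,4) ∈ E(G2) ✓
  (5,7) → (φ(5),φ(7)) = (1,8) ∈ E(G2) ✓
  (6,7) → (φ(6),φ(7)) = (4,8) ∈ E(G2) ✓
  (6,9) → (φ(6),φ(9)) = (4,5) ∈ E(G2) ✓
  (7,9) → (φ(7),φ(9)) = (5,8) ∈ E(G2) ✓
  (8,9) → (φ(8),φ(9)) = (5,9) ∈ E(G2) ✓
All 20 edges of G1 map to edges of G2, and |E(G1)| = |E(G2)| = 20, so φ is a bijection on edges as well as vertices. Hence G1 ≅ G2.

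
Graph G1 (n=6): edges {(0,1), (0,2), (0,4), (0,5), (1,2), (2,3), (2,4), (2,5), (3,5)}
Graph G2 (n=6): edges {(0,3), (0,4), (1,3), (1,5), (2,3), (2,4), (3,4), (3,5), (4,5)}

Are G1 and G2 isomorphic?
Yes, isomorphic

The graphs are isomorphic.
One valid mapping φ: V(G1) → V(G2): 0→4, 1→2, 2→3, 3→1, 4→0, 5→5

Verify φ preserves adjacency — for each edge of G1, its image is an edge of G2:
  (0,1) → (φ(0),φ(1)) = (2,4) ∈ E(G2) ✓
  (0,2) → (φ(0),φ(2)) = (3,4) ∈ E(G2) ✓
  (0,4) → (φ(0),φ(4)) = (0,4) ∈ E(G2) ✓
  (0,5) → (φ(0),φ(5)) = (4,5) ∈ E(G2) ✓
  (1,2) → (φ(1),φ(2)) = (2,3) ∈ E(G2) ✓
  (2,3) → (φ(2),φ(3)) = (1,3) ∈ E(G2) ✓
  (2,4) → (φ(2),φ(4)) = (0,3) ∈ E(G2) ✓
  (2,5) → (φ(2),φ(5)) = (3,5) ∈ E(G2) ✓
  (3,5) → (φ(3),φ(5)) = (1,5) ∈ E(G2) ✓
All 9 edges of G1 map to edges of G2, and |E(G1)| = |E(G2)| = 9, so φ is a bijection on edges as well as vertices. Hence G1 ≅ G2.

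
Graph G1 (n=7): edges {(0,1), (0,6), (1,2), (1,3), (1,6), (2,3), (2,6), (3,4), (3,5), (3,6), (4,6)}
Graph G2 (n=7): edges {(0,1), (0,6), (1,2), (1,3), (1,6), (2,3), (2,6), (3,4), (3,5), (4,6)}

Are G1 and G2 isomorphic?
No, not isomorphic

The graphs are NOT isomorphic.

Counting edges: G1 has 11 edge(s); G2 has 10 edge(s).
Edge count is an isomorphism invariant (a bijection on vertices induces a bijection on edges), so differing edge counts rule out isomorphism.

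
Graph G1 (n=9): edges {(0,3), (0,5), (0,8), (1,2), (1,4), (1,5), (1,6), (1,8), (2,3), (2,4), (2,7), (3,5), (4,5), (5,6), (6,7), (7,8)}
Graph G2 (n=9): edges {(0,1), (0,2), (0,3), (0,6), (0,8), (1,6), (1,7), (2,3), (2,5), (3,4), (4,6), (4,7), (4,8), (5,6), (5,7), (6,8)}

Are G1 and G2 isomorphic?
Yes, isomorphic

The graphs are isomorphic.
One valid mapping φ: V(G1) → V(G2): 0→2, 1→6, 2→4, 3→3, 4→8, 5→0, 6→1, 7→7, 8→5

Verify φ preserves adjacency — for each edge of G1, its image is an edge of G2:
  (0,3) → (φ(0),φ(3)) = (2,3) ∈ E(G2) ✓
  (0,5) → (φ(0),φ(5)) = (0,2) ∈ E(G2) ✓
  (0,8) → (φ(0),φ(8)) = (2,5) ∈ E(G2) ✓
  (1,2) → (φ(1),φ(2)) = (4,6) ∈ E(G2) ✓
  (1,4) → (φ(1),φ(4)) = (6,8) ∈ E(G2) ✓
  (1,5) → (φ(1),φ(5)) = (0,6) ∈ E(G2) ✓
  (1,6) → (φ(1),φ(6)) = (1,6) ∈ E(G2) ✓
  (1,8) → (φ(1),φ(8)) = (5,6) ∈ E(G2) ✓
  (2,3) → (φ(2),φ(3)) = (3,4) ∈ E(G2) ✓
  (2,4) → (φ(2),φ(4)) = (4,8) ∈ E(G2) ✓
  (2,7) → (φ(2),φ(7)) = (4,7) ∈ E(G2) ✓
  (3,5) → (φ(3),φ(5)) = (0,3) ∈ E(G2) ✓
  (4,5) → (φ(4),φ(5)) = (0,8) ∈ E(G2) ✓
  (5,6) → (φ(5),φ(6)) = (0,1) ∈ E(G2) ✓
  (6,7) → (φ(6),φ(7)) = (1,7) ∈ E(G2) ✓
  (7,8) → (φ(7),φ(8)) = (5,7) ∈ E(G2) ✓
All 16 edges of G1 map to edges of G2, and |E(G1)| = |E(G2)| = 16, so φ is a bijection on edges as well as vertices. Hence G1 ≅ G2.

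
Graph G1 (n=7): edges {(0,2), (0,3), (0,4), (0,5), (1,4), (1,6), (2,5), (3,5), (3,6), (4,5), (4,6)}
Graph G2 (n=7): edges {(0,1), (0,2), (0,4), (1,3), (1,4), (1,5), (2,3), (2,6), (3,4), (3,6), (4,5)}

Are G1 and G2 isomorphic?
Yes, isomorphic

The graphs are isomorphic.
One valid mapping φ: V(G1) → V(G2): 0→1, 1→6, 2→5, 3→0, 4→3, 5→4, 6→2

Verify φ preserves adjacency — for each edge of G1, its image is an edge of G2:
  (0,2) → (φ(0),φ(2)) = (1,5) ∈ E(G2) ✓
  (0,3) → (φ(0),φ(3)) = (0,1) ∈ E(G2) ✓
  (0,4) → (φ(0),φ(4)) = (1,3) ∈ E(G2) ✓
  (0,5) → (φ(0),φ(5)) = (1,4) ∈ E(G2) ✓
  (1,4) → (φ(1),φ(4)) = (3,6) ∈ E(G2) ✓
  (1,6) → (φ(1),φ(6)) = (2,6) ∈ E(G2) ✓
  (2,5) → (φ(2),φ(5)) = (4,5) ∈ E(G2) ✓
  (3,5) → (φ(3),φ(5)) = (0,4) ∈ E(G2) ✓
  (3,6) → (φ(3),φ(6)) = (0,2) ∈ E(G2) ✓
  (4,5) → (φ(4),φ(5)) = (3,4) ∈ E(G2) ✓
  (4,6) → (φ(4),φ(6)) = (2,3) ∈ E(G2) ✓
All 11 edges of G1 map to edges of G2, and |E(G1)| = |E(G2)| = 11, so φ is a bijection on edges as well as vertices. Hence G1 ≅ G2.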